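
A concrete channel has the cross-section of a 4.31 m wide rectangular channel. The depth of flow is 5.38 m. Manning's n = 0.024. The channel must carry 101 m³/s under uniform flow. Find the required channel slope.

Flow area A = b·y = 4.31 × 5.38 = 23.19 m². Wetted perimeter P = b + 2y = 4.31 + 2×5.38 = 15.07 m.
Hydraulic radius R = A/P = 23.19/15.07 = 1.539 m.
From Manning's equation, S = [nQ / (1 A R^(2/3))]² = [0.024 × 101 / (1 × 23.19 × 1.539^(2/3))]² = 0.00615.

S = 0.00615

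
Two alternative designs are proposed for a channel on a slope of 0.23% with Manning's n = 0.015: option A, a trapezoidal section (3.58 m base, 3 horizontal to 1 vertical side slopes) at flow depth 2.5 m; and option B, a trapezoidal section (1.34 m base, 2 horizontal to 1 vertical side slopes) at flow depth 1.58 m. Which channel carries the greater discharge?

Channel A: With bottom width b = 3.58 m and side slope z = 3: A = (b + zy)y = (3.58 + 3×2.5)×2.5 = 27.7 m²; P = b + 2y√(1+z²) = 3.58 + 2×2.5×3.162 = 19.39 m. Hydraulic radius R = A/P = 27.7/19.39 = 1.428 m. Q_A = (1/0.015)·27.7·1.428^(2/3)·√0.0023 = 112.3 m³/s.
Channel B: With bottom width b = 1.34 m and side slope z = 2: A = (b + zy)y = (1.34 + 2×1.58)×1.58 = 7.11 m²; P = b + 2y√(1+z²) = 1.34 + 2×1.58×2.236 = 8.406 m. Hydraulic radius R = A/P = 7.11/8.406 = 0.8458 m. Q_B = (1/0.015)·7.11·0.8458^(2/3)·√0.0023 = 20.33 m³/s.
Q_A = 112.3 m³/s vs Q_B = 20.33 m³/s, so channel A carries more.

channel A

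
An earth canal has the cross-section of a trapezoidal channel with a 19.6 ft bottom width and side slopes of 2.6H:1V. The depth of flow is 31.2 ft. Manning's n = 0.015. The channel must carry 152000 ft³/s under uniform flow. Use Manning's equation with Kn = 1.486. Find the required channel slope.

With bottom width b = 19.6 ft and side slope z = 2.6: A = (b + zy)y = (19.6 + 2.6×31.2)×31.2 = 3142 ft²; P = b + 2y√(1+z²) = 19.6 + 2×31.2×2.786 = 193.4 ft.
Hydraulic radius R = A/P = 3142/193.4 = 16.25 ft.
From Manning's equation, S = [nQ / (1.486 A R^(2/3))]² = [0.015 × 152000 / (1.486 × 3142 × 16.25^(2/3))]² = 0.00579.

S = 0.00579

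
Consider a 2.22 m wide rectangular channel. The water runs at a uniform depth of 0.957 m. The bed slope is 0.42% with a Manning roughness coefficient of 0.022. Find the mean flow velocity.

Flow area A = b·y = 2.22 × 0.957 = 2.125 m². Wetted perimeter P = b + 2y = 2.22 + 2×0.957 = 4.134 m.
Hydraulic radius R = A/P = 2.125/4.134 = 0.5139 m.
From Manning's equation, V = (1/n) R^(2/3) S^(1/2) = (1/0.022) × 0.5139^(2/3) × 0.0042^(1/2) = 1.89 m/s.

V = 1.89 m/s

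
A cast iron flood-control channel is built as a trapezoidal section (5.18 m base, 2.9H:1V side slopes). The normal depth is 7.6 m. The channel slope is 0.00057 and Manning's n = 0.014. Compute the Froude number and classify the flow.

subcritical

With bottom width b = 5.18 m and side slope z = 2.9: A = (b + zy)y = (5.18 + 2.9×7.6)×7.6 = 206.9 m²; P = b + 2y√(1+z²) = 5.18 + 2×7.6×3.068 = 51.81 m.
Hydraulic radius R = A/P = 206.9/51.81 = 3.993 m.
V = (1/n) R^(2/3) √S = (1/0.014) × 3.993^(2/3) × √0.00057 = 4.292 m/s. Hydraulic depth D_h = A/T = 206.9/49.26 = 4.2 m.
Froude number Fr = V/√(g·D_h) = 4.292/√(9.81×4.2) = 0.669, which is less than 1, so the flow is subcritical.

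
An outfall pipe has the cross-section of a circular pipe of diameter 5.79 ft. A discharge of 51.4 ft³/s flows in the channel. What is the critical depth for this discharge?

At critical depth, Q² T / (g A³) = 1, i.e. A³/T = Q²/g = 51.4²/32.2 = 82.05.
Trying y = 1.63 ft: A³/T = 43.17 — short.
Trying y = 2.38 ft: A³/T = 186.2 — over.
Trying y = 1.92 ft: A³/T = 81.42 — close enough.

y_c = 1.92 ft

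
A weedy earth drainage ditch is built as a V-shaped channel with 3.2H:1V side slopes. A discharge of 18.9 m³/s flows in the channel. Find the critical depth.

y_c = 1.48 m

At critical depth, Q² T / (g A³) = 1, i.e. A³/T = Q²/g = 18.9²/9.81 = 36.41.
Try y = 1.85 m: A³/T = 111 — too large.
Try y = 1.48 m: A³/T = 36.36 — close enough.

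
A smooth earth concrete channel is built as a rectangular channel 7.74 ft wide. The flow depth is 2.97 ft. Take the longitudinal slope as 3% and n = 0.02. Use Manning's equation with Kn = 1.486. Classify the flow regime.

Flow area A = b·y = 7.74 × 2.97 = 22.99 ft². Wetted perimeter P = b + 2y = 7.74 + 2×2.97 = 13.68 ft.
Hydraulic radius R = A/P = 22.99/13.68 = 1.68 ft.
V = (1.486/n) R^(2/3) √S = (1.486/0.02) × 1.68^(2/3) × √0.03 = 18.19 ft/s. Hydraulic depth D_h = A/T = 22.99/7.74 = 2.97 ft.
Froude number Fr = V/√(g·D_h) = 18.19/√(32.2×2.97) = 1.86, which is greater than 1, so the flow is supercritical.

supercritical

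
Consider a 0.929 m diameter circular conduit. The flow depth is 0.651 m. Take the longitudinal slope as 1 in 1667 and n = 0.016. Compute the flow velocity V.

For a circular section of diameter D = 0.929 m at depth y = 0.651 m, the central angle is θ = 2 arccos(1 − 2y/D) = 3.968 rad. Then A = (D²/8)(θ − sin θ) = 0.5074 m² and P = Dθ/2 = 1.843 m.
Hydraulic radius R = A/P = 0.5074/1.843 = 0.2753 m.
From Manning's equation, V = (1/n) R^(2/3) S^(1/2) = (1/0.016) × 0.2753^(2/3) × 0.0005999^(1/2) = 0.648 m/s.

V = 0.648 m/s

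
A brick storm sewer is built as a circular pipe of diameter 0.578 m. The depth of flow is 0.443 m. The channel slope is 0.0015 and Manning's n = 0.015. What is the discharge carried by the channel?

Q = 0.174 m³/s

For a circular section of diameter D = 0.578 m at depth y = 0.443 m, the central angle is θ = 2 arccos(1 − 2y/D) = 4.266 rad. Then A = (D²/8)(θ − sin θ) = 0.2158 m² and P = Dθ/2 = 1.233 m.
Hydraulic radius R = A/P = 0.2158/1.233 = 0.1751 m.
Manning's equation: Q = (1/n) A R^(2/3) S^(1/2) = (1/0.015) × 0.2158 × 0.1751^(2/3) × 0.0015^(1/2) = 0.174 m³/s.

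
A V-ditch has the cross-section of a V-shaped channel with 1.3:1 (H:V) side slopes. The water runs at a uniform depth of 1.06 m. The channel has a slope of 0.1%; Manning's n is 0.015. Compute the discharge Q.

Q = 1.73 m³/s

For a triangular section with side slope z = 1.3: A = zy² = 1.3×1.06² = 1.461 m²; P = 2y√(1+z²) = 2×1.06×1.64 = 3.477 m.
Hydraulic radius R = A/P = 1.461/3.477 = 0.4201 m.
Manning's equation: Q = (1/n) A R^(2/3) S^(1/2) = (1/0.015) × 1.461 × 0.4201^(2/3) × 0.001^(1/2) = 1.73 m³/s.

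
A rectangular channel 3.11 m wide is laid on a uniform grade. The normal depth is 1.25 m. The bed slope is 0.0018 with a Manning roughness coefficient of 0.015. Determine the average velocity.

V = 2.21 m/s

Flow area A = b·y = 3.11 × 1.25 = 3.887 m². Wetted perimeter P = b + 2y = 3.11 + 2×1.25 = 5.61 m.
Hydraulic radius R = A/P = 3.887/5.61 = 0.693 m.
From Manning's equation, V = (1/n) R^(2/3) S^(1/2) = (1/0.015) × 0.693^(2/3) × 0.0018^(1/2) = 2.21 m/s.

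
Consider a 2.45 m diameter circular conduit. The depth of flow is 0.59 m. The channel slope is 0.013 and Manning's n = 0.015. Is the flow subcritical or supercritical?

supercritical

For a circular section of diameter D = 2.45 m at depth y = 0.59 m, the central angle is θ = 2 arccos(1 − 2y/D) = 2.052 rad. Then A = (D²/8)(θ − sin θ) = 0.8742 m² and P = Dθ/2 = 2.513 m.
Hydraulic radius R = A/P = 0.8742/2.513 = 0.3478 m.
V = (1/n) R^(2/3) √S = (1/0.015) × 0.3478^(2/3) × √0.013 = 3.759 m/s. Hydraulic depth D_h = A/T = 0.8742/2.095 = 0.4173 m.
Froude number Fr = V/√(g·D_h) = 3.759/√(9.81×0.4173) = 1.86, which is greater than 1, so the flow is supercritical.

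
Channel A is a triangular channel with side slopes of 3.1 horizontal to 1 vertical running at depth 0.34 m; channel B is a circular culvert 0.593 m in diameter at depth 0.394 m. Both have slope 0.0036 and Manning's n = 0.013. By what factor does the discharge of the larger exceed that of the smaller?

1.76

Channel A: For a triangular section with side slope z = 3.1: A = zy² = 3.1×0.34² = 0.3584 m²; P = 2y√(1+z²) = 2×0.34×3.257 = 2.215 m. Hydraulic radius R = A/P = 0.3584/2.215 = 0.1618 m. Q_A = (1/0.013)·0.3584·0.1618^(2/3)·√0.0036 = 0.4911 m³/s.
Channel B: For a circular section of diameter D = 0.593 m at depth y = 0.394 m, the central angle is θ = 2 arccos(1 − 2y/D) = 3.812 rad. Then A = (D²/8)(θ − sin θ) = 0.1949 m² and P = Dθ/2 = 1.13 m. Hydraulic radius R = A/P = 0.1949/1.13 = 0.1724 m. Q_B = (1/0.013)·0.1949·0.1724^(2/3)·√0.0036 = 0.2786 m³/s.
The larger discharge is 0.4911 m³/s and the smaller is 0.2786 m³/s; the ratio is 1.76.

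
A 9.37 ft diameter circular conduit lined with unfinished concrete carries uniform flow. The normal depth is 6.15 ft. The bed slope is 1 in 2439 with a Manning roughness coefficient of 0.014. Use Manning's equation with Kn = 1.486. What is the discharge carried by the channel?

For a circular section of diameter D = 9.37 ft at depth y = 6.15 ft, the central angle is θ = 2 arccos(1 − 2y/D) = 3.778 rad. Then A = (D²/8)(θ − sin θ) = 47.98 ft² and P = Dθ/2 = 17.7 ft.
Hydraulic radius R = A/P = 47.98/17.7 = 2.711 ft.
Manning's equation: Q = (1.486/n) A R^(2/3) S^(1/2) = (1.486/0.014) × 47.98 × 2.711^(2/3) × 0.00041^(1/2) = 200 ft³/s.

Q = 200 ft³/s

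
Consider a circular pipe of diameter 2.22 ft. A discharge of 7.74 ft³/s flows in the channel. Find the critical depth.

y_c = 0.958 ft

At critical depth, Q² T / (g A³) = 1, i.e. A³/T = Q²/g = 7.74²/32.2 = 1.86.
At y = 0.831 ft: A³/T = 1.077 — low.
At y = 0.958 ft: A³/T = 1.859 — close enough.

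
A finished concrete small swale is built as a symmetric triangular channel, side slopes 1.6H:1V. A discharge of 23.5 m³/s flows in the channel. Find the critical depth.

At critical depth, Q² T / (g A³) = 1, i.e. A³/T = Q²/g = 23.5²/9.81 = 56.29.
Trying y = 2.61 m: A³/T = 155 — over.
Trying y = 1.66 m: A³/T = 16.13 — short.
Trying y = 2.13 m: A³/T = 56.12 — close enough.

y_c = 2.13 m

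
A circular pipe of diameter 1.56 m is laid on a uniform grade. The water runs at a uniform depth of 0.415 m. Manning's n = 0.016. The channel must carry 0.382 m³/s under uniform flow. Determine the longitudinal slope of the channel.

S = 0.0015

For a circular section of diameter D = 1.56 m at depth y = 0.415 m, the central angle is θ = 2 arccos(1 − 2y/D) = 2.168 rad. Then A = (D²/8)(θ − sin θ) = 0.4078 m² and P = Dθ/2 = 1.691 m.
Hydraulic radius R = A/P = 0.4078/1.691 = 0.2412 m.
From Manning's equation, S = [nQ / (1 A R^(2/3))]² = [0.016 × 0.382 / (1 × 0.4078 × 0.2412^(2/3))]² = 0.0015.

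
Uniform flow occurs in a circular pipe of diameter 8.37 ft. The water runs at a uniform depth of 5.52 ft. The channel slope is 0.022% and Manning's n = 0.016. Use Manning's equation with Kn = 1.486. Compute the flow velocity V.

V = 2.49 ft/s

For a circular section of diameter D = 8.37 ft at depth y = 5.52 ft, the central angle is θ = 2 arccos(1 − 2y/D) = 3.791 rad. Then A = (D²/8)(θ − sin θ) = 38.49 ft² and P = Dθ/2 = 15.87 ft.
Hydraulic radius R = A/P = 38.49/15.87 = 2.426 ft.
From Manning's equation, V = (1.486/n) R^(2/3) S^(1/2) = (1.486/0.016) × 2.426^(2/3) × 0.00022^(1/2) = 2.49 ft/s.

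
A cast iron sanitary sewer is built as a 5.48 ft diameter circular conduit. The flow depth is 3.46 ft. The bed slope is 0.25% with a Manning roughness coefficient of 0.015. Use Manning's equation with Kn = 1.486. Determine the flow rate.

For a circular section of diameter D = 5.48 ft at depth y = 3.46 ft, the central angle is θ = 2 arccos(1 − 2y/D) = 3.673 rad. Then A = (D²/8)(θ − sin θ) = 15.69 ft² and P = Dθ/2 = 10.07 ft.
Hydraulic radius R = A/P = 15.69/10.07 = 1.559 ft.
Manning's equation: Q = (1.486/n) A R^(2/3) S^(1/2) = (1.486/0.015) × 15.69 × 1.559^(2/3) × 0.0025^(1/2) = 105 ft³/s.

Q = 105 ft³/s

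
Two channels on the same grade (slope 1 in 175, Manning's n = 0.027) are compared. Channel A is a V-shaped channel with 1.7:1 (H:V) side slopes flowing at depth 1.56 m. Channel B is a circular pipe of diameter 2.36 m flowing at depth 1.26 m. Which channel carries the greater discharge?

channel A

Channel A: For a triangular section with side slope z = 1.7: A = zy² = 1.7×1.56² = 4.137 m²; P = 2y√(1+z²) = 2×1.56×1.972 = 6.154 m. Hydraulic radius R = A/P = 4.137/6.154 = 0.6723 m. Q_A = (1/0.027)·4.137·0.6723^(2/3)·√0.005714 = 8.889 m³/s.
Channel B: For a circular section of diameter D = 2.36 m at depth y = 1.26 m, the central angle is θ = 2 arccos(1 − 2y/D) = 3.277 rad. Then A = (D²/8)(θ − sin θ) = 2.376 m² and P = Dθ/2 = 3.867 m. Hydraulic radius R = A/P = 2.376/3.867 = 0.6144 m. Q_B = (1/0.027)·2.376·0.6144^(2/3)·√0.005714 = 4.807 m³/s.
Q_A = 8.889 m³/s vs Q_B = 4.807 m³/s, so channel A carries more.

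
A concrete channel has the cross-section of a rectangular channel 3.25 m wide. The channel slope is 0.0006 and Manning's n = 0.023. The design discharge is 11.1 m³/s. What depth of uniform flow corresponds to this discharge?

y_n = 3.08 m

Manning's equation rearranged: A R^(2/3) = nQ / (1·√S) = 0.023 × 11.1 / (√0.0006) = 10.42.
Trying y = 3.61 m: A R^(2/3) = 12.66 — high.
Trying y = 2.2 m: A R^(2/3) = 6.835 — low.
Trying y = 3.08 m: A R^(2/3) = 10.43 — ≈ 10.42.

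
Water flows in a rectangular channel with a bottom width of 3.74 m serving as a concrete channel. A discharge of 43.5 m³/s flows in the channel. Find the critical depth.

y_c = 2.4 m

For a rectangular channel, critical depth y_c = (q²/g)^(1/3) where q = Q/b = 43.5/3.74 = 11.63 m²/s.
So y_c = (11.63²/9.81)^(1/3) = 2.4 m.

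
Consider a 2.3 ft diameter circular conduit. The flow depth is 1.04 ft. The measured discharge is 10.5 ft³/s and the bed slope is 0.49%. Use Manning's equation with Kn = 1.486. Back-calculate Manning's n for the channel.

For a circular section of diameter D = 2.3 ft at depth y = 1.04 ft, the central angle is θ = 2 arccos(1 − 2y/D) = 2.95 rad. Then A = (D²/8)(θ − sin θ) = 1.825 ft² and P = Dθ/2 = 3.392 ft.
Hydraulic radius R = A/P = 1.825/3.392 = 0.5379 ft.
Rearranging Manning's equation: n = (1.486/Q) A R^(2/3) S^(1/2) = (1.486/10.5) × 1.825 × 0.5379^(2/3) × √0.0049 = 0.012.

n = 0.012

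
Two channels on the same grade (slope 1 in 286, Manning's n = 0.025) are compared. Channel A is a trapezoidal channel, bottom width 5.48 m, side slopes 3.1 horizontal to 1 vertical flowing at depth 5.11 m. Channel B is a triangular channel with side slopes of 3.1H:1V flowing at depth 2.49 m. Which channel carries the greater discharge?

Channel A: With bottom width b = 5.48 m and side slope z = 3.1: A = (b + zy)y = (5.48 + 3.1×5.11)×5.11 = 109 m²; P = b + 2y√(1+z²) = 5.48 + 2×5.11×3.257 = 38.77 m. Hydraulic radius R = A/P = 109/38.77 = 2.81 m. Q_A = (1/0.025)·109·2.81^(2/3)·√0.003497 = 513.2 m³/s.
Channel B: For a triangular section with side slope z = 3.1: A = zy² = 3.1×2.49² = 19.22 m²; P = 2y√(1+z²) = 2×2.49×3.257 = 16.22 m. Hydraulic radius R = A/P = 19.22/16.22 = 1.185 m. Q_B = (1/0.025)·19.22·1.185^(2/3)·√0.003497 = 50.9 m³/s.
Q_A = 513.2 m³/s vs Q_B = 50.9 m³/s, so channel A carries more.

channel A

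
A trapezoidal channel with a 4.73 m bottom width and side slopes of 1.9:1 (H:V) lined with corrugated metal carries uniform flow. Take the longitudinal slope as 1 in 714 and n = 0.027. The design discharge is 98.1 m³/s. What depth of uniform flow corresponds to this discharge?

y_n = 3.68 m

Manning's equation rearranged: A R^(2/3) = nQ / (1·√S) = 0.027 × 98.1 / (√0.001401) = 70.78.
At y = 2.59 m: A R^(2/3) = 33.86 — too small.
At y = 4.33 m: A R^(2/3) = 100.7 — too large.
At y = 3.68 m: A R^(2/3) = 70.76 — ≈ 70.78.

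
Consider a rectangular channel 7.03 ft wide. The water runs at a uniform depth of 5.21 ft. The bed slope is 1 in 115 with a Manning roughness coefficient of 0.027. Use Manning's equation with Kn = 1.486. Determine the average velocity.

V = 8.41 ft/s

Flow area A = b·y = 7.03 × 5.21 = 36.63 ft². Wetted perimeter P = b + 2y = 7.03 + 2×5.21 = 17.45 ft.
Hydraulic radius R = A/P = 36.63/17.45 = 2.099 ft.
From Manning's equation, V = (1.486/n) R^(2/3) S^(1/2) = (1.486/0.027) × 2.099^(2/3) × 0.008696^(1/2) = 8.41 ft/s.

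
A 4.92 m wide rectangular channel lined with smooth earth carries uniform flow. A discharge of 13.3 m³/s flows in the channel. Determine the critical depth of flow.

y_c = 0.907 m

For a rectangular channel, critical depth y_c = (q²/g)^(1/3) where q = Q/b = 13.3/4.92 = 2.703 m²/s.
So y_c = (2.703²/9.81)^(1/3) = 0.907 m.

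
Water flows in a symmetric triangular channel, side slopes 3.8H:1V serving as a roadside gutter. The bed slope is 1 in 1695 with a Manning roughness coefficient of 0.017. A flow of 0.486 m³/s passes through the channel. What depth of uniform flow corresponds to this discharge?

y_n = 0.485 m

Manning's equation rearranged: A R^(2/3) = nQ / (1·√S) = 0.017 × 0.486 / (√0.00059) = 0.3401.
Trying y = 0.339 m: A R^(2/3) = 0.1308 — short.
Trying y = 0.485 m: A R^(2/3) = 0.3399 — close enough.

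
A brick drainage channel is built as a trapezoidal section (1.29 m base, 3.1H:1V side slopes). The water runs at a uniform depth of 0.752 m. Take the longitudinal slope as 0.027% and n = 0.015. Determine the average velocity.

With bottom width b = 1.29 m and side slope z = 3.1: A = (b + zy)y = (1.29 + 3.1×0.752)×0.752 = 2.723 m²; P = b + 2y√(1+z²) = 1.29 + 2×0.752×3.257 = 6.189 m.
Hydraulic radius R = A/P = 2.723/6.189 = 0.44 m.
From Manning's equation, V = (1/n) R^(2/3) S^(1/2) = (1/0.015) × 0.44^(2/3) × 0.00027^(1/2) = 0.634 m/s.

V = 0.634 m/s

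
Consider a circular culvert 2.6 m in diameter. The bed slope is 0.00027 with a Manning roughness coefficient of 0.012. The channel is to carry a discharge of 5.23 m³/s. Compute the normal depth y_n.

Manning's equation rearranged: A R^(2/3) = nQ / (1·√S) = 0.012 × 5.23 / (√0.00027) = 3.819.
At y = 2.31 m: A R^(2/3) = 4.221 — high.
At y = 1.42 m: A R^(2/3) = 2.307 — low.
At y = 2.04 m: A R^(2/3) = 3.818 — matches.

y_n = 2.04 m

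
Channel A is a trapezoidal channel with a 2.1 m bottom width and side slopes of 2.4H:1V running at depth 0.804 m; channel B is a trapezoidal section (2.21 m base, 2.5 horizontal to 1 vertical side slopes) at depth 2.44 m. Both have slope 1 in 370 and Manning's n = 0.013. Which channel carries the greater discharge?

channel B

Channel A: With bottom width b = 2.1 m and side slope z = 2.4: A = (b + zy)y = (2.1 + 2.4×0.804)×0.804 = 3.24 m²; P = b + 2y√(1+z²) = 2.1 + 2×0.804×2.6 = 6.281 m. Hydraulic radius R = A/P = 3.24/6.281 = 0.5158 m. Q_A = (1/0.013)·3.24·0.5158^(2/3)·√0.002703 = 8.333 m³/s.
Channel B: With bottom width b = 2.21 m and side slope z = 2.5: A = (b + zy)y = (2.21 + 2.5×2.44)×2.44 = 20.28 m²; P = b + 2y√(1+z²) = 2.21 + 2×2.44×2.693 = 15.35 m. Hydraulic radius R = A/P = 20.28/15.35 = 1.321 m. Q_B = (1/0.013)·20.28·1.321^(2/3)·√0.002703 = 97.62 m³/s.
Q_A = 8.333 m³/s vs Q_B = 97.62 m³/s, so channel B carries more.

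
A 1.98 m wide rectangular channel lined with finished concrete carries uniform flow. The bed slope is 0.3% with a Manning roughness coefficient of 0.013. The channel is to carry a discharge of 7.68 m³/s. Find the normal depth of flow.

y_n = 1.34 m

Manning's equation rearranged: A R^(2/3) = nQ / (1·√S) = 0.013 × 7.68 / (√0.003) = 1.823.
Try y = 0.997 m: A R^(2/3) = 1.238 — too small.
Try y = 1.62 m: A R^(2/3) = 2.318 — too large.
Try y = 1.34 m: A R^(2/3) = 1.823 — ≈ 1.823.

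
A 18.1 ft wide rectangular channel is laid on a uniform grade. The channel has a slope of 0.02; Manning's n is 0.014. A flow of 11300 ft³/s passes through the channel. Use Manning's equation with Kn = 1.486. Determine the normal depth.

y_n = 13.5 ft

Manning's equation rearranged: A R^(2/3) = nQ / (1.486·√S) = 0.014 × 11300 / (1.486 × √0.02) = 752.8.
Trying y = 11.3 ft: A R^(2/3) = 600.1 — too small.
Trying y = 16.5 ft: A R^(2/3) = 969 — too large.
Trying y = 13.5 ft: A R^(2/3) = 753.8 — matches.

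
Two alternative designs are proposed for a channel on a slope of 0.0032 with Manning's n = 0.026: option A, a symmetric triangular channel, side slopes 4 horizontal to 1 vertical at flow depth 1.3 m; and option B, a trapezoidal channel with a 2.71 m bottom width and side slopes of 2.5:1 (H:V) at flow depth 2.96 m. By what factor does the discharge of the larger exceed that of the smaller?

Channel A: For a triangular section with side slope z = 4: A = zy² = 4×1.3² = 6.76 m²; P = 2y√(1+z²) = 2×1.3×4.123 = 10.72 m. Hydraulic radius R = A/P = 6.76/10.72 = 0.6306 m. Q_A = (1/0.026)·6.76·0.6306^(2/3)·√0.0032 = 10.82 m³/s.
Channel B: With bottom width b = 2.71 m and side slope z = 2.5: A = (b + zy)y = (2.71 + 2.5×2.96)×2.96 = 29.93 m²; P = b + 2y√(1+z²) = 2.71 + 2×2.96×2.693 = 18.65 m. Hydraulic radius R = A/P = 29.93/18.65 = 1.605 m. Q_B = (1/0.026)·29.93·1.605^(2/3)·√0.0032 = 89.24 m³/s.
The larger discharge is 89.24 m³/s and the smaller is 10.82 m³/s; the ratio is 8.25.

8.25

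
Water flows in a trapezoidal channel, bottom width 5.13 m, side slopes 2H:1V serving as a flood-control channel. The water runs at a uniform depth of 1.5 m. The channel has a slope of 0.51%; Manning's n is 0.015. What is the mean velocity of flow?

With bottom width b = 5.13 m and side slope z = 2: A = (b + zy)y = (5.13 + 2×1.5)×1.5 = 12.19 m²; P = b + 2y√(1+z²) = 5.13 + 2×1.5×2.236 = 11.84 m.
Hydraulic radius R = A/P = 12.19/11.84 = 1.03 m.
From Manning's equation, V = (1/n) R^(2/3) S^(1/2) = (1/0.015) × 1.03^(2/3) × 0.0051^(1/2) = 4.86 m/s.

V = 4.86 m/s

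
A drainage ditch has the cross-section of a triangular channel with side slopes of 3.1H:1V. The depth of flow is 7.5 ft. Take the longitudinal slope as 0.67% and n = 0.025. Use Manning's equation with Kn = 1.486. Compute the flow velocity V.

V = 11.4 ft/s

For a triangular section with side slope z = 3.1: A = zy² = 3.1×7.5² = 174.4 ft²; P = 2y√(1+z²) = 2×7.5×3.257 = 48.86 ft.
Hydraulic radius R = A/P = 174.4/48.86 = 3.569 ft.
From Manning's equation, V = (1.486/n) R^(2/3) S^(1/2) = (1.486/0.025) × 3.569^(2/3) × 0.0067^(1/2) = 11.4 ft/s.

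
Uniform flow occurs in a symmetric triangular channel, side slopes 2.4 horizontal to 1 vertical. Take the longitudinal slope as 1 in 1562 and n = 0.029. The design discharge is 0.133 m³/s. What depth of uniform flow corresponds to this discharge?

y_n = 0.432 m

Manning's equation rearranged: A R^(2/3) = nQ / (1·√S) = 0.029 × 0.133 / (√0.0006402) = 0.1524.
At y = 0.344 m: A R^(2/3) = 0.08327 — too small.
At y = 0.552 m: A R^(2/3) = 0.2939 — too large.
At y = 0.432 m: A R^(2/3) = 0.1529 — matches.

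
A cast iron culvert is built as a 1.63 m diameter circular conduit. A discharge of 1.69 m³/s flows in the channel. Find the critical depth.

At critical depth, Q² T / (g A³) = 1, i.e. A³/T = Q²/g = 1.69²/9.81 = 0.2911.
Try y = 0.761 m: A³/T = 0.5362 — high.
Try y = 0.541 m: A³/T = 0.1445 — low.
Try y = 0.649 m: A³/T = 0.2913 — matches.

y_c = 0.649 m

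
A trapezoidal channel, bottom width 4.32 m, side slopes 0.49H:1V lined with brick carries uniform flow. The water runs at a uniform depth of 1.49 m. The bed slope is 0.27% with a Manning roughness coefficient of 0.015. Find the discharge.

With bottom width b = 4.32 m and side slope z = 0.49: A = (b + zy)y = (4.32 + 0.49×1.49)×1.49 = 7.525 m²; P = b + 2y√(1+z²) = 4.32 + 2×1.49×1.114 = 7.639 m.
Hydraulic radius R = A/P = 7.525/7.639 = 0.9851 m.
Manning's equation: Q = (1/n) A R^(2/3) S^(1/2) = (1/0.015) × 7.525 × 0.9851^(2/3) × 0.0027^(1/2) = 25.8 m³/s.

Q = 25.8 m³/s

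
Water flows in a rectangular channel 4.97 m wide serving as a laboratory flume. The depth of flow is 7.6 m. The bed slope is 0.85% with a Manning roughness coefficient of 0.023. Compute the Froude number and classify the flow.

Flow area A = b·y = 4.97 × 7.6 = 37.77 m². Wetted perimeter P = b + 2y = 4.97 + 2×7.6 = 20.17 m.
Hydraulic radius R = A/P = 37.77/20.17 = 1.873 m.
V = (1/n) R^(2/3) √S = (1/0.023) × 1.873^(2/3) × √0.0085 = 6.09 m/s. Hydraulic depth D_h = A/T = 37.77/4.97 = 7.6 m.
Froude number Fr = V/√(g·D_h) = 6.09/√(9.81×7.6) = 0.705, which is less than 1, so the flow is subcritical.

subcritical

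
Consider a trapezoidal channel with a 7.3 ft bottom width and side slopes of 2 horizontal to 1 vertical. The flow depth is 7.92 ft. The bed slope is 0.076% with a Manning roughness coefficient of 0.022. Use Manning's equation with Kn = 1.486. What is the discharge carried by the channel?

With bottom width b = 7.3 ft and side slope z = 2: A = (b + zy)y = (7.3 + 2×7.92)×7.92 = 183.3 ft²; P = b + 2y√(1+z²) = 7.3 + 2×7.92×2.236 = 42.72 ft.
Hydraulic radius R = A/P = 183.3/42.72 = 4.29 ft.
Manning's equation: Q = (1.486/n) A R^(2/3) S^(1/2) = (1.486/0.022) × 183.3 × 4.29^(2/3) × 0.00076^(1/2) = 901 ft³/s.

Q = 901 ft³/s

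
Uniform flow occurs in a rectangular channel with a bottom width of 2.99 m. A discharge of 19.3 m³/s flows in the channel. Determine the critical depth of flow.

For a rectangular channel, critical depth y_c = (q²/g)^(1/3) where q = Q/b = 19.3/2.99 = 6.455 m²/s.
So y_c = (6.455²/9.81)^(1/3) = 1.62 m.

y_c = 1.62 m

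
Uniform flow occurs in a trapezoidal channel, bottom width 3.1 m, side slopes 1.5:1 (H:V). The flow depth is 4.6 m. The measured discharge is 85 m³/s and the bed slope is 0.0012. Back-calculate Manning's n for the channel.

With bottom width b = 3.1 m and side slope z = 1.5: A = (b + zy)y = (3.1 + 1.5×4.6)×4.6 = 46 m²; P = b + 2y√(1+z²) = 3.1 + 2×4.6×1.803 = 19.69 m.
Hydraulic radius R = A/P = 46/19.69 = 2.337 m.
Rearranging Manning's equation: n = (1/Q) A R^(2/3) S^(1/2) = (1/85) × 46 × 2.337^(2/3) × √0.0012 = 0.033.

n = 0.033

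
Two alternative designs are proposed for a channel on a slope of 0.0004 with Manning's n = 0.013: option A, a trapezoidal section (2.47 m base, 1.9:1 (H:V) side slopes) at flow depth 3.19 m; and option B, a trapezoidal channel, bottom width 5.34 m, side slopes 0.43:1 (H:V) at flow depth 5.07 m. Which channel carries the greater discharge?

channel B

Channel A: With bottom width b = 2.47 m and side slope z = 1.9: A = (b + zy)y = (2.47 + 1.9×3.19)×3.19 = 27.21 m²; P = b + 2y√(1+z²) = 2.47 + 2×3.19×2.147 = 16.17 m. Hydraulic radius R = A/P = 27.21/16.17 = 1.683 m. Q_A = (1/0.013)·27.21·1.683^(2/3)·√0.0004 = 59.24 m³/s.
Channel B: With bottom width b = 5.34 m and side slope z = 0.43: A = (b + zy)y = (5.34 + 0.43×5.07)×5.07 = 38.13 m²; P = b + 2y√(1+z²) = 5.34 + 2×5.07×1.089 = 16.38 m. Hydraulic radius R = A/P = 38.13/16.38 = 2.328 m. Q_B = (1/0.013)·38.13·2.328^(2/3)·√0.0004 = 103 m³/s.
Q_A = 59.24 m³/s vs Q_B = 103 m³/s, so channel B carries more.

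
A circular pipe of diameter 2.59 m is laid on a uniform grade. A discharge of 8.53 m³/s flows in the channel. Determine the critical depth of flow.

At critical depth, Q² T / (g A³) = 1, i.e. A³/T = Q²/g = 8.53²/9.81 = 7.417.
At y = 1.44 m: A³/T = 10.59 — too large.
At y = 1.11 m: A³/T = 3.914 — too small.
At y = 1.31 m: A³/T = 7.375 — matches.

y_c = 1.31 m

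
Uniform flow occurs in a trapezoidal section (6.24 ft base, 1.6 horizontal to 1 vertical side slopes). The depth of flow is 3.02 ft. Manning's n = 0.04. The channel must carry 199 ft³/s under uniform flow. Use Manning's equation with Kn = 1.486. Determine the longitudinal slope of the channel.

S = 0.0109

With bottom width b = 6.24 ft and side slope z = 1.6: A = (b + zy)y = (6.24 + 1.6×3.02)×3.02 = 33.44 ft²; P = b + 2y√(1+z²) = 6.24 + 2×3.02×1.887 = 17.64 ft.
Hydraulic radius R = A/P = 33.44/17.64 = 1.896 ft.
From Manning's equation, S = [nQ / (1.486 A R^(2/3))]² = [0.04 × 199 / (1.486 × 33.44 × 1.896^(2/3))]² = 0.0109.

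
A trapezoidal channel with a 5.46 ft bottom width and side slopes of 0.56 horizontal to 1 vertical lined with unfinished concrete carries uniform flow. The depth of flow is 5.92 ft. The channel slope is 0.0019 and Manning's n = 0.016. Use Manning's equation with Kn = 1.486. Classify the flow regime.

With bottom width b = 5.46 ft and side slope z = 0.56: A = (b + zy)y = (5.46 + 0.56×5.92)×5.92 = 51.95 ft²; P = b + 2y√(1+z²) = 5.46 + 2×5.92×1.146 = 19.03 ft.
Hydraulic radius R = A/P = 51.95/19.03 = 2.73 ft.
V = (1.486/n) R^(2/3) √S = (1.486/0.016) × 2.73^(2/3) × √0.0019 = 7.907 ft/s. Hydraulic depth D_h = A/T = 51.95/12.09 = 4.297 ft.
Froude number Fr = V/√(g·D_h) = 7.907/√(32.2×4.297) = 0.672, which is less than 1, so the flow is subcritical.

subcritical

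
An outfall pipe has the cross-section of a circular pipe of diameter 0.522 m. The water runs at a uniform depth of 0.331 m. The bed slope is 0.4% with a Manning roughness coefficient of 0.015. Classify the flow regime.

For a circular section of diameter D = 0.522 m at depth y = 0.331 m, the central angle is θ = 2 arccos(1 − 2y/D) = 3.685 rad. Then A = (D²/8)(θ − sin θ) = 0.1431 m² and P = Dθ/2 = 0.9617 m.
Hydraulic radius R = A/P = 0.1431/0.9617 = 0.1488 m.
V = (1/n) R^(2/3) √S = (1/0.015) × 0.1488^(2/3) × √0.004 = 1.184 m/s. Hydraulic depth D_h = A/T = 0.1431/0.5029 = 0.2846 m.
Froude number Fr = V/√(g·D_h) = 1.184/√(9.81×0.2846) = 0.709, which is less than 1, so the flow is subcritical.

subcritical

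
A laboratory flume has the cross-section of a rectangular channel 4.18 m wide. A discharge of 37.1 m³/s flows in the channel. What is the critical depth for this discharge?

For a rectangular channel, critical depth y_c = (q²/g)^(1/3) where q = Q/b = 37.1/4.18 = 8.876 m²/s.
So y_c = (8.876²/9.81)^(1/3) = 2 m.

y_c = 2 m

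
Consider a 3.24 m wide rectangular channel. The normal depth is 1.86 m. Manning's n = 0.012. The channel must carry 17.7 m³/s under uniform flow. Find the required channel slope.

S = 0.00151

Flow area A = b·y = 3.24 × 1.86 = 6.026 m². Wetted perimeter P = b + 2y = 3.24 + 2×1.86 = 6.96 m.
Hydraulic radius R = A/P = 6.026/6.96 = 0.8659 m.
From Manning's equation, S = [nQ / (1 A R^(2/3))]² = [0.012 × 17.7 / (1 × 6.026 × 0.8659^(2/3))]² = 0.00151.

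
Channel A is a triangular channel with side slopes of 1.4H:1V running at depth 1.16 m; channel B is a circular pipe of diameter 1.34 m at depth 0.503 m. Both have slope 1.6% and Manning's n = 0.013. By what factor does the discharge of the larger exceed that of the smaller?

Channel A: For a triangular section with side slope z = 1.4: A = zy² = 1.4×1.16² = 1.884 m²; P = 2y√(1+z²) = 2×1.16×1.72 = 3.991 m. Hydraulic radius R = A/P = 1.884/3.991 = 0.472 m. Q_A = (1/0.013)·1.884·0.472^(2/3)·√0.016 = 11.11 m³/s.
Channel B: For a circular section of diameter D = 1.34 m at depth y = 0.503 m, the central angle is θ = 2 arccos(1 − 2y/D) = 2.638 rad. Then A = (D²/8)(θ − sin θ) = 0.4837 m² and P = Dθ/2 = 1.767 m. Hydraulic radius R = A/P = 0.4837/1.767 = 0.2737 m. Q_B = (1/0.013)·0.4837·0.2737^(2/3)·√0.016 = 1.984 m³/s.
The larger discharge is 11.11 m³/s and the smaller is 1.984 m³/s; the ratio is 5.6.

5.6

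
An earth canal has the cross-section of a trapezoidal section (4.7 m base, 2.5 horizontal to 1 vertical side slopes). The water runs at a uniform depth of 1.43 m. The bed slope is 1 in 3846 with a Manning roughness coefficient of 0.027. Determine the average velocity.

V = 0.579 m/s

With bottom width b = 4.7 m and side slope z = 2.5: A = (b + zy)y = (4.7 + 2.5×1.43)×1.43 = 11.83 m²; P = b + 2y√(1+z²) = 4.7 + 2×1.43×2.693 = 12.4 m.
Hydraulic radius R = A/P = 11.83/12.4 = 0.9542 m.
From Manning's equation, V = (1/n) R^(2/3) S^(1/2) = (1/0.027) × 0.9542^(2/3) × 0.00026^(1/2) = 0.579 m/s.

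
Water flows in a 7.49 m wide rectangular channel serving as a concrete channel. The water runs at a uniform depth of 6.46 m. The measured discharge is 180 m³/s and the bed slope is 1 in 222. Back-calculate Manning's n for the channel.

Flow area A = b·y = 7.49 × 6.46 = 48.39 m². Wetted perimeter P = b + 2y = 7.49 + 2×6.46 = 20.41 m.
Hydraulic radius R = A/P = 48.39/20.41 = 2.371 m.
Rearranging Manning's equation: n = (1/Q) A R^(2/3) S^(1/2) = (1/180) × 48.39 × 2.371^(2/3) × √0.004505 = 0.0321.

n = 0.0321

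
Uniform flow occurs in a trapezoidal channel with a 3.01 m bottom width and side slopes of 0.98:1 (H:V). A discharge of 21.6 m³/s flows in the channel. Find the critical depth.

y_c = 1.47 m

At critical depth, Q² T / (g A³) = 1, i.e. A³/T = Q²/g = 21.6²/9.81 = 47.56.
Try y = 1.6 m: A³/T = 63.94 — too large.
Try y = 1.03 m: A³/T = 14.11 — too small.
Try y = 1.47 m: A³/T = 47.53 — matches.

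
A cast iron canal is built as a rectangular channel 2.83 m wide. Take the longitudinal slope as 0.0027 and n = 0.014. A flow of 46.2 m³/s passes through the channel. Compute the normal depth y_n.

Manning's equation rearranged: A R^(2/3) = nQ / (1·√S) = 0.014 × 46.2 / (√0.0027) = 12.45.
Try y = 3.37 m: A R^(2/3) = 9.515 — too small.
Try y = 4.87 m: A R^(2/3) = 14.65 — too large.
Try y = 4.23 m: A R^(2/3) = 12.45 — close enough.

y_n = 4.23 m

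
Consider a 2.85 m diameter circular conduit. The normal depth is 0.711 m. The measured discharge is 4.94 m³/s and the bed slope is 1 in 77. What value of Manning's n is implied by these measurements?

For a circular section of diameter D = 2.85 m at depth y = 0.711 m, the central angle is θ = 2 arccos(1 − 2y/D) = 2.092 rad. Then A = (D²/8)(θ − sin θ) = 1.243 m² and P = Dθ/2 = 2.981 m.
Hydraulic radius R = A/P = 1.243/2.981 = 0.4171 m.
Rearranging Manning's equation: n = (1/Q) A R^(2/3) S^(1/2) = (1/4.94) × 1.243 × 0.4171^(2/3) × √0.01299 = 0.016.

n = 0.016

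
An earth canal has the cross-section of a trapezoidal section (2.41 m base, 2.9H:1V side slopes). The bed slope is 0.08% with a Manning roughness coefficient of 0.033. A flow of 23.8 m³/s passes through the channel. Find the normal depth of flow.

Manning's equation rearranged: A R^(2/3) = nQ / (1·√S) = 0.033 × 23.8 / (√0.0008) = 27.77.
Try y = 1.72 m: A R^(2/3) = 12.57 — short.
Try y = 2.43 m: A R^(2/3) = 27.75 — close enough.

y_n = 2.43 m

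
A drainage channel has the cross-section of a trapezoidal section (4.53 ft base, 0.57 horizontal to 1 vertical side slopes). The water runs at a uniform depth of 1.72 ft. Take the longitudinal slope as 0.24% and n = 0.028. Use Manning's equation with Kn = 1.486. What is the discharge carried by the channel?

Q = 26.5 ft³/s

With bottom width b = 4.53 ft and side slope z = 0.57: A = (b + zy)y = (4.53 + 0.57×1.72)×1.72 = 9.478 ft²; P = b + 2y√(1+z²) = 4.53 + 2×1.72×1.151 = 8.49 ft.
Hydraulic radius R = A/P = 9.478/8.49 = 1.116 ft.
Manning's equation: Q = (1.486/n) A R^(2/3) S^(1/2) = (1.486/0.028) × 9.478 × 1.116^(2/3) × 0.0024^(1/2) = 26.5 ft³/s.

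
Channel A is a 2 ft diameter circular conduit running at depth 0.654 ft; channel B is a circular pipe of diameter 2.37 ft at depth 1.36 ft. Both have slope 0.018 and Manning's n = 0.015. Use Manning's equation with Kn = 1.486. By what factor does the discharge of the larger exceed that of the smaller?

Channel A: For a circular section of diameter D = 2 ft at depth y = 0.654 ft, the central angle is θ = 2 arccos(1 − 2y/D) = 2.435 rad. Then A = (D²/8)(θ − sin θ) = 0.8929 ft² and P = Dθ/2 = 2.435 ft. Hydraulic radius R = A/P = 0.8929/2.435 = 0.3667 ft. Q_A = (1.486/0.015)·0.8929·0.3667^(2/3)·√0.018 = 6.08 ft³/s.
Channel B: For a circular section of diameter D = 2.37 ft at depth y = 1.36 ft, the central angle is θ = 2 arccos(1 − 2y/D) = 3.438 rad. Then A = (D²/8)(θ − sin θ) = 2.619 ft² and P = Dθ/2 = 4.074 ft. Hydraulic radius R = A/P = 2.619/4.074 = 0.6428 ft. Q_B = (1.486/0.015)·2.619·0.6428^(2/3)·√0.018 = 25.93 ft³/s.
The larger discharge is 25.93 ft³/s and the smaller is 6.08 ft³/s; the ratio is 4.26.

4.26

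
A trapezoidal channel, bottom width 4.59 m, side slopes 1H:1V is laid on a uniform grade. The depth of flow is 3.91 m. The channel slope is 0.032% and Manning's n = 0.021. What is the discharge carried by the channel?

With bottom width b = 4.59 m and side slope z = 1: A = (b + zy)y = (4.59 + 1×3.91)×3.91 = 33.23 m²; P = b + 2y√(1+z²) = 4.59 + 2×3.91×1.414 = 15.65 m.
Hydraulic radius R = A/P = 33.23/15.65 = 2.124 m.
Manning's equation: Q = (1/n) A R^(2/3) S^(1/2) = (1/0.021) × 33.23 × 2.124^(2/3) × 0.00032^(1/2) = 46.8 m³/s.

Q = 46.8 m³/s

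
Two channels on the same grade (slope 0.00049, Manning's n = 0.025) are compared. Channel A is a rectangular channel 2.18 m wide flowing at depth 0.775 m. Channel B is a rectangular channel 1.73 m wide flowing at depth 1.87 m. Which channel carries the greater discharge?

channel B

Channel A: Flow area A = b·y = 2.18 × 0.775 = 1.69 m². Wetted perimeter P = b + 2y = 2.18 + 2×0.775 = 3.73 m. Hydraulic radius R = A/P = 1.69/3.73 = 0.4529 m. Q_A = (1/0.025)·1.69·0.4529^(2/3)·√0.00049 = 0.8823 m³/s.
Channel B: Flow area A = b·y = 1.73 × 1.87 = 3.235 m². Wetted perimeter P = b + 2y = 1.73 + 2×1.87 = 5.47 m. Hydraulic radius R = A/P = 3.235/5.47 = 0.5914 m. Q_B = (1/0.025)·3.235·0.5914^(2/3)·√0.00049 = 2.018 m³/s.
Q_A = 0.8823 m³/s vs Q_B = 2.018 m³/s, so channel B carries more.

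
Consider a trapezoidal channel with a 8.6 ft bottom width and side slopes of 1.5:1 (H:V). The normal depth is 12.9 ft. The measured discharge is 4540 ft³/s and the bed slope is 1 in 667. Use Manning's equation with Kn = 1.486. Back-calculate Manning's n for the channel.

n = 0.016

With bottom width b = 8.6 ft and side slope z = 1.5: A = (b + zy)y = (8.6 + 1.5×12.9)×12.9 = 360.6 ft²; P = b + 2y√(1+z²) = 8.6 + 2×12.9×1.803 = 55.11 ft.
Hydraulic radius R = A/P = 360.6/55.11 = 6.542 ft.
Rearranging Manning's equation: n = (1.486/Q) A R^(2/3) S^(1/2) = (1.486/4540) × 360.6 × 6.542^(2/3) × √0.001499 = 0.016.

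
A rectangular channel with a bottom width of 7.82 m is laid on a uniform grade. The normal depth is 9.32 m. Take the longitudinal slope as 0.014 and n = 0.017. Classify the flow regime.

supercritical

Flow area A = b·y = 7.82 × 9.32 = 72.88 m². Wetted perimeter P = b + 2y = 7.82 + 2×9.32 = 26.46 m.
Hydraulic radius R = A/P = 72.88/26.46 = 2.754 m.
V = (1/n) R^(2/3) √S = (1/0.017) × 2.754^(2/3) × √0.014 = 13.68 m/s. Hydraulic depth D_h = A/T = 72.88/7.82 = 9.32 m.
Froude number Fr = V/√(g·D_h) = 13.68/√(9.81×9.32) = 1.43, which is greater than 1, so the flow is supercritical.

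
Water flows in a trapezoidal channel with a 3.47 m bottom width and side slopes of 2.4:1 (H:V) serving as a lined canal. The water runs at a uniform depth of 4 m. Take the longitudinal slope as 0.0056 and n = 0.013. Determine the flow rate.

Q = 502 m³/s

With bottom width b = 3.47 m and side slope z = 2.4: A = (b + zy)y = (3.47 + 2.4×4)×4 = 52.28 m²; P = b + 2y√(1+z²) = 3.47 + 2×4×2.6 = 24.27 m.
Hydraulic radius R = A/P = 52.28/24.27 = 2.154 m.
Manning's equation: Q = (1/n) A R^(2/3) S^(1/2) = (1/0.013) × 52.28 × 2.154^(2/3) × 0.0056^(1/2) = 502 m³/s.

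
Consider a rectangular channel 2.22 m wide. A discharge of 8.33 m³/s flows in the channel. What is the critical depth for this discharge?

y_c = 1.13 m

For a rectangular channel, critical depth y_c = (q²/g)^(1/3) where q = Q/b = 8.33/2.22 = 3.752 m²/s.
So y_c = (3.752²/9.81)^(1/3) = 1.13 m.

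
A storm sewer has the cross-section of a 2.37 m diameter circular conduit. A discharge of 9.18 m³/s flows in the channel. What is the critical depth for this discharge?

y_c = 1.4 m

At critical depth, Q² T / (g A³) = 1, i.e. A³/T = Q²/g = 9.18²/9.81 = 8.59.
Trying y = 1.24 m: A³/T = 5.385 — short.
Trying y = 1.67 m: A³/T = 16.96 — over.
Trying y = 1.4 m: A³/T = 8.563 — close enough.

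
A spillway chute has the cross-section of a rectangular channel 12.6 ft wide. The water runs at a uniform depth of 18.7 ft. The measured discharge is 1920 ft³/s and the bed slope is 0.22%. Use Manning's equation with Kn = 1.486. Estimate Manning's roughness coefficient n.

Flow area A = b·y = 12.6 × 18.7 = 235.6 ft². Wetted perimeter P = b + 2y = 12.6 + 2×18.7 = 50 ft.
Hydraulic radius R = A/P = 235.6/50 = 4.712 ft.
Rearranging Manning's equation: n = (1.486/Q) A R^(2/3) S^(1/2) = (1.486/1920) × 235.6 × 4.712^(2/3) × √0.0022 = 0.024.

n = 0.024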